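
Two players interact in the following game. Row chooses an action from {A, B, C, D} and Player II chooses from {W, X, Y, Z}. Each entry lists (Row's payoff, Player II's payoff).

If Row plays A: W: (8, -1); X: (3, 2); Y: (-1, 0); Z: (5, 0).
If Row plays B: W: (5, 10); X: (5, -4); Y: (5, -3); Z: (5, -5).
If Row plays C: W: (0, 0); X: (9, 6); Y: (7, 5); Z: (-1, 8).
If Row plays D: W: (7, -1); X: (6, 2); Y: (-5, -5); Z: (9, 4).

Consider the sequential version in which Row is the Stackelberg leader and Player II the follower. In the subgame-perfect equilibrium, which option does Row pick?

Backward induction with Row moving first.
- A → Player II plays X (best of -1, 2, 0, 0); Row gets 3.
- B → Player II plays W (best of 10, -4, -3, -5); Row gets 5.
- C → Player II plays Z (best of 0, 6, 5, 8); Row gets -1.
- D → Player II plays Z (best of -1, 2, -5, 4); Row gets 9.
Among 3, 5, -1, 9, the best is 9 at D. Subgame-perfect outcome: (D, Z) with payoffs (9, 4).

D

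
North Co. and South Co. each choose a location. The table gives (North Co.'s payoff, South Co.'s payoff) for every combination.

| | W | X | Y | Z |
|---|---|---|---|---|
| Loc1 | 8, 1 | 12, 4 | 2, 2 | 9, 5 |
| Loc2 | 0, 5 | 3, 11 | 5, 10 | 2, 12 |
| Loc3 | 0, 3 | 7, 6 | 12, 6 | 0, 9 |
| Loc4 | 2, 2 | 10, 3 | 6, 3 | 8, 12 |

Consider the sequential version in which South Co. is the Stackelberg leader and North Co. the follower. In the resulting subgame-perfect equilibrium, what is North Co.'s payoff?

12

Backward induction with South Co. moving first.
- W → North Co. plays Loc1 (best of 8, 0, 0, 2); South Co. gets 1.
- X → North Co. plays Loc1 (best of 12, 3, 7, 10); South Co. gets 4.
- Y → North Co. plays Loc3 (best of 2, 5, 12, 6); South Co. gets 6.
- Z → North Co. plays Loc1 (best of 9, 2, 0, 8); South Co. gets 5.
Maximizing over 1, 4, 6, 5, South Co. chooses Y. Subgame-perfect outcome: (Loc3, Y) with payoffs (12, 6).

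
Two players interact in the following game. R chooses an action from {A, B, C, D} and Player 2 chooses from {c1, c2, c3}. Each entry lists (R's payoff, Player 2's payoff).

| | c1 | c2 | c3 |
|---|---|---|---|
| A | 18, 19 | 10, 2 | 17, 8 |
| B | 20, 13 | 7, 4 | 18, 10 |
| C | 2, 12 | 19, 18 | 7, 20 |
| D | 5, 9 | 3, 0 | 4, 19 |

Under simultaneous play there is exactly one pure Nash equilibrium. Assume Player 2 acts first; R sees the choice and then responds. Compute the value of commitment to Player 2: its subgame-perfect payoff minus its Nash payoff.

5

R best-responds to each possible Player 2 move:
- c1: R compares 18, 20, 2, 5 and picks B; Player 2 would get 13.
- c2: R compares 10, 7, 19, 3 and picks C; Player 2 would get 18.
- c3: R compares 17, 18, 7, 4 and picks B; Player 2 would get 10.
Maximizing over 13, 18, 10, Player 2 chooses c2. Subgame-perfect outcome: (C, c2) with payoffs (19, 18).
Under simultaneous play:
R's best replies: c1→B; c2→C; c3→B.
Player 2's best replies: A→c1; B→c1; C→c3; D→c3.
Only (B, c1) has each player best-responding; Nash payoffs (20, 13).
Player 2's commitment gain: 18 − 13 = 5.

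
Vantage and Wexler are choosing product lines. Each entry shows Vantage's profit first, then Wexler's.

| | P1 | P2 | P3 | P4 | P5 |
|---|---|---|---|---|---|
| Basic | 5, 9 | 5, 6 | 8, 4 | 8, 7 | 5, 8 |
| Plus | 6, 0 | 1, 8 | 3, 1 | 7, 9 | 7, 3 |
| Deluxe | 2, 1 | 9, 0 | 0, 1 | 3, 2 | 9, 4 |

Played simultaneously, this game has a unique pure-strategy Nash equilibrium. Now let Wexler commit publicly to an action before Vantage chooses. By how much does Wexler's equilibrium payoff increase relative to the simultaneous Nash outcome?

3

Vantage best-responds to each possible Wexler move:
- P1 → Vantage plays Plus (best of 5, 6, 2); Wexler gets 0.
- P2 → Vantage plays Deluxe (best of 5, 1, 9); Wexler gets 0.
- P3 → Vantage plays Basic (best of 8, 3, 0); Wexler gets 4.
- P4 → Vantage plays Basic (best of 8, 7, 3); Wexler gets 7.
- P5 → Vantage plays Deluxe (best of 5, 7, 9); Wexler gets 4.
Among 0, 0, 4, 7, 4, the best is 7 at P4. Subgame-perfect outcome: (Basic, P4) with payoffs (8, 7).
Under simultaneous play:
Vantage's best replies: P1→Plus; P2→Deluxe; P3→Basic; P4→Basic; P5→Deluxe.
Wexler's best replies: Basic→P1; Plus→P4; Deluxe→P5.
Only (Deluxe, P5) has each player best-responding; Nash payoffs (9, 4).
Wexler's commitment gain: 7 − 4 = 3.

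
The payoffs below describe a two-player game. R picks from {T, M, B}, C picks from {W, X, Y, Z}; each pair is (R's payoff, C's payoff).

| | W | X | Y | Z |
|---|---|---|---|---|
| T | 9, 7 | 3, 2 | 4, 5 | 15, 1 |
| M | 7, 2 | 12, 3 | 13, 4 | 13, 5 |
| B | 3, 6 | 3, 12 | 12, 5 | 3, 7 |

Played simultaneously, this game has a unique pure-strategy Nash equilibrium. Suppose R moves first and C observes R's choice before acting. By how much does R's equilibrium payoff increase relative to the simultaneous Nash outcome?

4

Solve by backward induction (R leads).
- T → C plays W (best of 7, 2, 5, 1); R gets 9.
- M → C plays Z (best of 2, 3, 4, 5); R gets 13.
- B → C plays X (best of 6, 12, 5, 7); R gets 3.
Maximizing over 9, 13, 3, R chooses M. Subgame-perfect outcome: (M, Z) with payoffs (13, 5).
For the simultaneous game, intersect best replies.
R's best replies: W→T; X→M; Y→M; Z→T.
C's best replies: T→W; M→Z; B→X.
The unique mutual best reply is (T, W), giving (9, 7).
R's commitment gain: 13 − 9 = 4.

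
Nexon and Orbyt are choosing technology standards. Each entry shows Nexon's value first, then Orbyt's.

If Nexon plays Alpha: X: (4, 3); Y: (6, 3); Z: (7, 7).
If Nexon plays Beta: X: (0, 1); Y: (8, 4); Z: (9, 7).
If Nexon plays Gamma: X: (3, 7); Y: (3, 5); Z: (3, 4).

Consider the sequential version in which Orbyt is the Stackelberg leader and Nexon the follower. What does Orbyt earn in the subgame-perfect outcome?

Nexon best-responds to each possible Orbyt move:
- X: Nexon compares 4, 0, 3 and picks Alpha; Orbyt would get 3.
- Y: Nexon compares 6, 8, 3 and picks Beta; Orbyt would get 4.
- Z: Nexon compares 7, 9, 3 and picks Beta; Orbyt would get 7.
Maximizing over 3, 4, 7, Orbyt chooses Z. Subgame-perfect outcome: (Beta, Z) with payoffs (9, 7).

7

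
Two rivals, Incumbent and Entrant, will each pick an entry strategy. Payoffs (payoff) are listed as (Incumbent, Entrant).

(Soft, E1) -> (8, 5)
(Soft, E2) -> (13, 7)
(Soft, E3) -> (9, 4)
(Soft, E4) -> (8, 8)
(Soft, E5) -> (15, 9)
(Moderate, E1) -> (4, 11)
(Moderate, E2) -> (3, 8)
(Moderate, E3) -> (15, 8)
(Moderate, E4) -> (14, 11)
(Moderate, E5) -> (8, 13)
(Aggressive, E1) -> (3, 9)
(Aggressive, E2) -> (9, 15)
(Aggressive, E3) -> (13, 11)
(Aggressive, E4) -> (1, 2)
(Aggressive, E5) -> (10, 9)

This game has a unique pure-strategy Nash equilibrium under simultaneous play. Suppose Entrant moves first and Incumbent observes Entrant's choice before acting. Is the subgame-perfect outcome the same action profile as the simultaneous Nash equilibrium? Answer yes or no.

Incumbent best-responds to each possible Entrant move:
- E1 → Incumbent plays Soft (best of 8, 4, 3); Entrant gets 5.
- E2 → Incumbent plays Soft (best of 13, 3, 9); Entrant gets 7.
- E3 → Incumbent plays Moderate (best of 9, 15, 13); Entrant gets 8.
- E4 → Incumbent plays Moderate (best of 8, 14, 1); Entrant gets 11.
- E5 → Incumbent plays Soft (best of 15, 8, 10); Entrant gets 9.
Entrant's induced payoffs are 5, 7, 8, 11, 9, so Entrant commits to E4. Subgame-perfect outcome: (Moderate, E4) with payoffs (14, 11).
Now find the simultaneous Nash equilibrium.
Incumbent's best replies: E1→Soft; E2→Soft; E3→Moderate; E4→Moderate; E5→Soft.
Entrant's best replies: Soft→E5; Moderate→E5; Aggressive→E2.
The unique mutual best reply is (Soft, E5), giving (15, 9).
Sequential outcome (Moderate, E4) differs from the Nash profile (Soft, E5).

no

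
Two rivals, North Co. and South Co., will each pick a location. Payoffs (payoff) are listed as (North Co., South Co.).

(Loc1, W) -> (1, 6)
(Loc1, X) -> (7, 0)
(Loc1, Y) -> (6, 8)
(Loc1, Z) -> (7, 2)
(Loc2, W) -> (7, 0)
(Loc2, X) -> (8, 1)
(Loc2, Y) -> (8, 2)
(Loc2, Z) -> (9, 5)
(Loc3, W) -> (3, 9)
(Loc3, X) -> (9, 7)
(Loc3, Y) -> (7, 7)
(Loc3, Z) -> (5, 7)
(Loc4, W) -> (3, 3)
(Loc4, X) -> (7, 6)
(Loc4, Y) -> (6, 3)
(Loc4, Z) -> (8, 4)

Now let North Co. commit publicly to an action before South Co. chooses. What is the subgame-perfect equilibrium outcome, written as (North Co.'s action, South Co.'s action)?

South Co. best-responds to each possible North Co. move:
- Loc1 → South Co. plays Y (best of 6, 0, 8, 2); North Co. gets 6.
- Loc2 → South Co. plays Z (best of 0, 1, 2, 5); North Co. gets 9.
- Loc3 → South Co. plays W (best of 9, 7, 7, 7); North Co. gets 3.
- Loc4 → South Co. plays X (best of 3, 6, 3, 4); North Co. gets 7.
Among 6, 9, 3, 7, the best is 9 at Loc2. Subgame-perfect outcome: (Loc2, Z) with payoffs (9, 5).

(Loc2, Z)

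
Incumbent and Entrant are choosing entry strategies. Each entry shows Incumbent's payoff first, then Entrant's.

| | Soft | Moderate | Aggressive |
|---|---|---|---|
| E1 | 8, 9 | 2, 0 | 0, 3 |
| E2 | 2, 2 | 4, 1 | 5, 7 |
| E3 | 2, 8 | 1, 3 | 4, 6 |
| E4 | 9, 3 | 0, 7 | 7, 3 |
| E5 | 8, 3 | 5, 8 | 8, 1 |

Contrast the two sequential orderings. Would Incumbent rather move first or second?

If Incumbent leads: Entrant's best replies are E1→Soft, E2→Aggressive, E3→Soft, E4→Moderate, E5→Moderate; Incumbent's induced payoffs 8, 5, 2, 0, 5; outcome (E1, Soft), payoffs (8, 9).
If Entrant leads: Incumbent's best replies are Soft→E4, Moderate→E5, Aggressive→E5; Entrant's induced payoffs 3, 8, 1; outcome (E5, Moderate), payoffs (5, 8).
Incumbent gets 8 moving first and 5 moving second, so Incumbent prefers to move first.

first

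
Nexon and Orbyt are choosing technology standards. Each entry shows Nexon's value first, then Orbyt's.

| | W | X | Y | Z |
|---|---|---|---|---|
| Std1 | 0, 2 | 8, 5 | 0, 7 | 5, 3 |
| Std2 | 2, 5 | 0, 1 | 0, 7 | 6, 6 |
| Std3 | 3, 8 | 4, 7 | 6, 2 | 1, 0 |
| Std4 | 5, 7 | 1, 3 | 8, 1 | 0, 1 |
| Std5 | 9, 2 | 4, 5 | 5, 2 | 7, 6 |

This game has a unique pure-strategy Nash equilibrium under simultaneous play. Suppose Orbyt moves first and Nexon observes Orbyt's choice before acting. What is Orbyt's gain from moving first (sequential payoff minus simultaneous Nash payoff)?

0

Solve by backward induction (Orbyt leads).
- W: Nexon compares 0, 2, 3, 5, 9 and picks Std5; Orbyt would get 2.
- X: Nexon compares 8, 0, 4, 1, 4 and picks Std1; Orbyt would get 5.
- Y: Nexon compares 0, 0, 6, 8, 5 and picks Std4; Orbyt would get 1.
- Z: Nexon compares 5, 6, 1, 0, 7 and picks Std5; Orbyt would get 6.
Orbyt's induced payoffs are 2, 5, 1, 6, so Orbyt commits to Z. Subgame-perfect outcome: (Std5, Z) with payoffs (7, 6).
Now find the simultaneous Nash equilibrium.
Nexon's best replies: W→Std5; X→Std1; Y→Std4; Z→Std5.
Orbyt's best replies: Std1→Y; Std2→Y; Std3→W; Std4→W; Std5→Z.
Only (Std5, Z) has each player best-responding; Nash payoffs (7, 6).
Orbyt's commitment gain: 6 − 6 = 0.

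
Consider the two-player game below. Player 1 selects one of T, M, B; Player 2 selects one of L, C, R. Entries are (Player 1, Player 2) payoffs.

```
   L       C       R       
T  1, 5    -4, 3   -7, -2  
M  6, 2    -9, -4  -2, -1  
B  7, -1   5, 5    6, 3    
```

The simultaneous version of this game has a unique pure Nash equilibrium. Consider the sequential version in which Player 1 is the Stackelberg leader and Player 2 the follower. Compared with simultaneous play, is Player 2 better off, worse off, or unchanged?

worse off

Player 2 best-responds to each possible Player 1 move:
- T: Player 2 compares 5, 3, -2 and picks L; Player 1 would get 1.
- M: Player 2 compares 2, -4, -1 and picks L; Player 1 would get 6.
- B: Player 2 compares -1, 5, 3 and picks C; Player 1 would get 5.
Player 1's induced payoffs are 1, 6, 5, so Player 1 commits to M. Subgame-perfect outcome: (M, L) with payoffs (6, 2).
Under simultaneous play:
Player 1's best replies: L→B; C→B; R→B.
Player 2's best replies: T→L; M→L; B→C.
The unique mutual best reply is (B, C), giving (5, 5).
Player 2 earns 2 sequentially versus 5 at the Nash outcome: worse off.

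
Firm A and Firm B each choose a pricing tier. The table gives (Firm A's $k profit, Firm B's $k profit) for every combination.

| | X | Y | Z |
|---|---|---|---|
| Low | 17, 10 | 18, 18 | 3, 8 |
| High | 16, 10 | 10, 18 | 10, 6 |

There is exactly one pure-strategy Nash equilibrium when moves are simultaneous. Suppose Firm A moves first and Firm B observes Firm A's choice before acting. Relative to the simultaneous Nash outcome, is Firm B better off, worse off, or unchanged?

Work backward from Firm B's decision.
- Low: BR = Y, leader payoff 18.
- High: BR = Y, leader payoff 10.
Among 18, 10, the best is 18 at Low. Subgame-perfect outcome: (Low, Y) with payoffs (18, 18).
Now find the simultaneous Nash equilibrium.
Firm A's best replies: X→Low; Y→Low; Z→High.
Firm B's best replies: Low→Y; High→Y.
Only (Low, Y) has each player best-responding; Nash payoffs (18, 18).
Firm B earns 18 sequentially versus 18 at the Nash outcome: unchanged.

unchanged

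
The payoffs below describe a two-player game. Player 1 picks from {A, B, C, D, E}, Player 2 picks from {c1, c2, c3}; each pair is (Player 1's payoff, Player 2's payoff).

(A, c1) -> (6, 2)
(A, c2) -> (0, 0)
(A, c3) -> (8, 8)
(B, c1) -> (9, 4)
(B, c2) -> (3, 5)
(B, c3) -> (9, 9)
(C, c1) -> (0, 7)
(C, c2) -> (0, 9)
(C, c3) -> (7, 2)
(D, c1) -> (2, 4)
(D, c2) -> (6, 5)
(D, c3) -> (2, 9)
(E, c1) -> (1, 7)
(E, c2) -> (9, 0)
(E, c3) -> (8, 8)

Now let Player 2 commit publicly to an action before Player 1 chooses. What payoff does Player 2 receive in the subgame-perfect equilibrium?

9

Solve by backward induction (Player 2 leads).
- c1: BR = B, leader payoff 4.
- c2: BR = E, leader payoff 0.
- c3: BR = B, leader payoff 9.
Among 4, 0, 9, the best is 9 at c3. Subgame-perfect outcome: (B, c3) with payoffs (9, 9).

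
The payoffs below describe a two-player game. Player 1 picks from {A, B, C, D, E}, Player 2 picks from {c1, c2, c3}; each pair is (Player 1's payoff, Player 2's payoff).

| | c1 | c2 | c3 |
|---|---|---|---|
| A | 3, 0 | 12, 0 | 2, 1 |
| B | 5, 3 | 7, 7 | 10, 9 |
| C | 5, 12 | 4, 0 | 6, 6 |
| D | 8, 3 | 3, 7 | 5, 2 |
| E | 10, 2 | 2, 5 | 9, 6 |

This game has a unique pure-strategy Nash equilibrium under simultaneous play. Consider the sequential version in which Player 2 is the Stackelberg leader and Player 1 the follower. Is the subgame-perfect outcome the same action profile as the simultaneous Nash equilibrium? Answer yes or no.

Work backward from Player 1's decision.
- c1 → Player 1 plays E (best of 3, 5, 5, 8, 10); Player 2 gets 2.
- c2 → Player 1 plays A (best of 12, 7, 4, 3, 2); Player 2 gets 0.
- c3 → Player 1 plays B (best of 2, 10, 6, 5, 9); Player 2 gets 9.
Among 2, 0, 9, the best is 9 at c3. Subgame-perfect outcome: (B, c3) with payoffs (10, 9).
Under simultaneous play:
Player 1's best replies: c1→E; c2→A; c3→B.
Player 2's best replies: A→c3; B→c3; C→c1; D→c2; E→c3.
The unique mutual best reply is (B, c3), giving (10, 9).
Sequential outcome (B, c3) coincides with the Nash profile (B, c3).

yes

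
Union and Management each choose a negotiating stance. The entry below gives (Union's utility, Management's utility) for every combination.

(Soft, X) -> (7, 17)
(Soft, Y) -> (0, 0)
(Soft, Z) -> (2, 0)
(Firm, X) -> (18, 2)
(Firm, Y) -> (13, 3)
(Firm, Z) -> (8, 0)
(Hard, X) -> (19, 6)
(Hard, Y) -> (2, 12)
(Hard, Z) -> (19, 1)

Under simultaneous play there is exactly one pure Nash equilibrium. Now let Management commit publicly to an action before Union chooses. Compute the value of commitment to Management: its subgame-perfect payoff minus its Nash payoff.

3

Backward induction with Management moving first.
- X → Union plays Hard (best of 7, 18, 19); Management gets 6.
- Y → Union plays Firm (best of 0, 13, 2); Management gets 3.
- Z → Union plays Hard (best of 2, 8, 19); Management gets 1.
Among 6, 3, 1, the best is 6 at X. Subgame-perfect outcome: (Hard, X) with payoffs (19, 6).
Now find the simultaneous Nash equilibrium.
Union's best replies: X→Hard; Y→Firm; Z→Hard.
Management's best replies: Soft→X; Firm→Y; Hard→Y.
The unique mutual best reply is (Firm, Y), giving (13, 3).
Management's commitment gain: 6 − 3 = 3.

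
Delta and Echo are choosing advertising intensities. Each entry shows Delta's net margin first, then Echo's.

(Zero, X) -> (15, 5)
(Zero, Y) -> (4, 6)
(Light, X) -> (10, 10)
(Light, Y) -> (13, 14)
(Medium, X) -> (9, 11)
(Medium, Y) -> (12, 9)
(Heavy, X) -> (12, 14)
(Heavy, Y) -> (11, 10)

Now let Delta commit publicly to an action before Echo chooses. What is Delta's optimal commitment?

Light

Work backward from Echo's decision.
- Zero: BR = Y, leader payoff 4.
- Light: BR = Y, leader payoff 13.
- Medium: BR = X, leader payoff 9.
- Heavy: BR = X, leader payoff 12.
Among 4, 13, 9, 12, the best is 13 at Light. Subgame-perfect outcome: (Light, Y) with payoffs (13, 14).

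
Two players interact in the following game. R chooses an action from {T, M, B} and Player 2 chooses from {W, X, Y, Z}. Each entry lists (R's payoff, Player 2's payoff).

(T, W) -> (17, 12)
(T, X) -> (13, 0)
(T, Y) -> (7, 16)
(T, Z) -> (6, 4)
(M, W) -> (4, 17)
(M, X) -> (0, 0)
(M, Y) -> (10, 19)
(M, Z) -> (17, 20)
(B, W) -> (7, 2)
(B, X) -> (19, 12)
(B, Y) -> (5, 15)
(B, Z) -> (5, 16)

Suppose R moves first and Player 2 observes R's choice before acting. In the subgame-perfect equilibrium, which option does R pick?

M

Solve by backward induction (R leads).
- T: BR = Y, leader payoff 7.
- M: BR = Z, leader payoff 17.
- B: BR = Z, leader payoff 5.
Among 7, 17, 5, the best is 17 at M. Subgame-perfect outcome: (M, Z) with payoffs (17, 20).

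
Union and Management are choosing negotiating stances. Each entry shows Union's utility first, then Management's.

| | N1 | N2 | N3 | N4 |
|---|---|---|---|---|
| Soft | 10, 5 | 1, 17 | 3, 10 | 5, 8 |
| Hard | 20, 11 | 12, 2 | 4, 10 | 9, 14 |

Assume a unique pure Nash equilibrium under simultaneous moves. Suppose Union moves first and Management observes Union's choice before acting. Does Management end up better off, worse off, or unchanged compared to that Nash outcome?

Solve by backward induction (Union leads).
- Soft: Management compares 5, 17, 10, 8 and picks N2; Union would get 1.
- Hard: Management compares 11, 2, 10, 14 and picks N4; Union would get 9.
Among 1, 9, the best is 9 at Hard. Subgame-perfect outcome: (Hard, N4) with payoffs (9, 14).
For the simultaneous game, intersect best replies.
Union's best replies: N1→Hard; N2→Hard; N3→Hard; N4→Hard.
Management's best replies: Soft→N2; Hard→N4.
The unique mutual best reply is (Hard, N4), giving (9, 14).
Management earns 14 sequentially versus 14 at the Nash outcome: unchanged.

unchanged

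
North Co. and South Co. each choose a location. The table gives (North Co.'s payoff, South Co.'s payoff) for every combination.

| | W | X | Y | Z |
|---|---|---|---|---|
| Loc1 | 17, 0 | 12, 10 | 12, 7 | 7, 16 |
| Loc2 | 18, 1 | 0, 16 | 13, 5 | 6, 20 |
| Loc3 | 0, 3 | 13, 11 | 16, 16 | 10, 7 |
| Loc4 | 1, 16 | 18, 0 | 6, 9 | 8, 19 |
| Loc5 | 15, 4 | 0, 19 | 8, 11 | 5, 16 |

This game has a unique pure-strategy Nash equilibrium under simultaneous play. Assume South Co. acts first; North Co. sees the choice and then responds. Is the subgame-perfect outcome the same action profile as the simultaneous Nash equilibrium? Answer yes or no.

yes

North Co. best-responds to each possible South Co. move:
- W: BR = Loc2, leader payoff 1.
- X: BR = Loc4, leader payoff 0.
- Y: BR = Loc3, leader payoff 16.
- Z: BR = Loc3, leader payoff 7.
South Co.'s induced payoffs are 1, 0, 16, 7, so South Co. commits to Y. Subgame-perfect outcome: (Loc3, Y) with payoffs (16, 16).
Under simultaneous play:
North Co.'s best replies: W→Loc2; X→Loc4; Y→Loc3; Z→Loc3.
South Co.'s best replies: Loc1→Z; Loc2→Z; Loc3→Y; Loc4→Z; Loc5→X.
The unique mutual best reply is (Loc3, Y), giving (16, 16).
Sequential outcome (Loc3, Y) coincides with the Nash profile (Loc3, Y).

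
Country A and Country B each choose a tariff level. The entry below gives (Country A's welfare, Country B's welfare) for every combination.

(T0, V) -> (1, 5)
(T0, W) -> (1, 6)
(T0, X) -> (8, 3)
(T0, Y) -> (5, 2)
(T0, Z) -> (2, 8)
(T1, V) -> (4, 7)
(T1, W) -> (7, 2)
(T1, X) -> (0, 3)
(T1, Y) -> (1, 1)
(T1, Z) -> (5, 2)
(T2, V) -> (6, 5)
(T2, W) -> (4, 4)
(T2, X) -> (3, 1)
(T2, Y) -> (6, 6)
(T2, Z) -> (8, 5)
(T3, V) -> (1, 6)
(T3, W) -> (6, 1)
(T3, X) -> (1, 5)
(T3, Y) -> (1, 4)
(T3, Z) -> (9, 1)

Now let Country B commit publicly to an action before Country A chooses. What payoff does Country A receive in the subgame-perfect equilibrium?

Work backward from Country A's decision.
- V: Country A compares 1, 4, 6, 1 and picks T2; Country B would get 5.
- W: Country A compares 1, 7, 4, 6 and picks T1; Country B would get 2.
- X: Country A compares 8, 0, 3, 1 and picks T0; Country B would get 3.
- Y: Country A compares 5, 1, 6, 1 and picks T2; Country B would get 6.
- Z: Country A compares 2, 5, 8, 9 and picks T3; Country B would get 1.
Country B's induced payoffs are 5, 2, 3, 6, 1, so Country B commits to Y. Subgame-perfect outcome: (T2, Y) with payoffs (6, 6).

6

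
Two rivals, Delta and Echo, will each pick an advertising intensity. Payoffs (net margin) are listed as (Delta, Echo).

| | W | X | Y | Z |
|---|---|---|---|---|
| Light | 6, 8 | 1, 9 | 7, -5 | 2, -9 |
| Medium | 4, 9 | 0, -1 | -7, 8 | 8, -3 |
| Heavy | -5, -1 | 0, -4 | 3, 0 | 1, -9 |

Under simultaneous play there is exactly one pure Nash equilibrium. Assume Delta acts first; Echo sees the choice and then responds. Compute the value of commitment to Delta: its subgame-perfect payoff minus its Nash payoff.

Solve by backward induction (Delta leads).
- Light: Echo compares 8, 9, -5, -9 and picks X; Delta would get 1.
- Medium: Echo compares 9, -1, 8, -3 and picks W; Delta would get 4.
- Heavy: Echo compares -1, -4, 0, -9 and picks Y; Delta would get 3.
Delta's induced payoffs are 1, 4, 3, so Delta commits to Medium. Subgame-perfect outcome: (Medium, W) with payoffs (4, 9).
For the simultaneous game, intersect best replies.
Delta's best replies: W→Light; X→Light; Y→Light; Z→Medium.
Echo's best replies: Light→X; Medium→W; Heavy→Y.
Only (Light, X) has each player best-responding; Nash payoffs (1, 9).
Delta's commitment gain: 4 − 1 = 3.

3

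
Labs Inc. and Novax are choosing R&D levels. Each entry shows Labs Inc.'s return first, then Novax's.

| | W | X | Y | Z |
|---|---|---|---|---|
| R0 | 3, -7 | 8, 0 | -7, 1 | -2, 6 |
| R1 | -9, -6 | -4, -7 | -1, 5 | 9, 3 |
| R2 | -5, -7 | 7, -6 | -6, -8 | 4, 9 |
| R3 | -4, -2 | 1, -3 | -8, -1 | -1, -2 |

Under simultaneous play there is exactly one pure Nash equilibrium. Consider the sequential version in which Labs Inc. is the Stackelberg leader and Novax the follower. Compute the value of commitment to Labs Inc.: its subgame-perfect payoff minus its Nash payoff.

Novax best-responds to each possible Labs Inc. move:
- R0: BR = Z, leader payoff -2.
- R1: BR = Y, leader payoff -1.
- R2: BR = Z, leader payoff 4.
- R3: BR = Y, leader payoff -8.
Labs Inc.'s induced payoffs are -2, -1, 4, -8, so Labs Inc. commits to R2. Subgame-perfect outcome: (R2, Z) with payoffs (4, 9).
Now find the simultaneous Nash equilibrium.
Labs Inc.'s best replies: W→R0; X→R0; Y→R1; Z→R1.
Novax's best replies: R0→Z; R1→Y; R2→Z; R3→Y.
Only (R1, Y) has each player best-responding; Nash payoffs (-1, 5).
Labs Inc.'s commitment gain: 4 − -1 = 5.

5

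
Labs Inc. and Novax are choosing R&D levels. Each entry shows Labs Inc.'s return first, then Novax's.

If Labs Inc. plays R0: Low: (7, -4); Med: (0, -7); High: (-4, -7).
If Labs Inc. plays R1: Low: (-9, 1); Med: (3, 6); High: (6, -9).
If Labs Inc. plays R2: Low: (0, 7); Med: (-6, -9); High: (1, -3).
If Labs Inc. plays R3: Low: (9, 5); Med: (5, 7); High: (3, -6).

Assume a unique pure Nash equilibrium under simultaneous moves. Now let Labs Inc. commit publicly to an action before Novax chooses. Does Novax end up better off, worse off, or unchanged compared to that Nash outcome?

Backward induction with Labs Inc. moving first.
- R0 → Novax plays Low (best of -4, -7, -7); Labs Inc. gets 7.
- R1 → Novax plays Med (best of 1, 6, -9); Labs Inc. gets 3.
- R2 → Novax plays Low (best of 7, -9, -3); Labs Inc. gets 0.
- R3 → Novax plays Med (best of 5, 7, -6); Labs Inc. gets 5.
Among 7, 3, 0, 5, the best is 7 at R0. Subgame-perfect outcome: (R0, Low) with payoffs (7, -4).
Now find the simultaneous Nash equilibrium.
Labs Inc.'s best replies: Low→R3; Med→R3; High→R1.
Novax's best replies: R0→Low; R1→Med; R2→Low; R3→Med.
The unique mutual best reply is (R3, Med), giving (5, 7).
Novax earns -4 sequentially versus 7 at the Nash outcome: worse off.

worse off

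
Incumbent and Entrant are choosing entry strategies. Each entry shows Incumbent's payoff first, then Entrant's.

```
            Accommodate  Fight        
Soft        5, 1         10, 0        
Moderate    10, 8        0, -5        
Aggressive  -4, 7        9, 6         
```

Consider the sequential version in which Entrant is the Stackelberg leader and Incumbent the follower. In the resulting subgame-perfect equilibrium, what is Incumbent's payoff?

10

Incumbent best-responds to each possible Entrant move:
- Accommodate: BR = Moderate, leader payoff 8.
- Fight: BR = Soft, leader payoff 0.
Entrant's induced payoffs are 8, 0, so Entrant commits to Accommodate. Subgame-perfect outcome: (Moderate, Accommodate) with payoffs (10, 8).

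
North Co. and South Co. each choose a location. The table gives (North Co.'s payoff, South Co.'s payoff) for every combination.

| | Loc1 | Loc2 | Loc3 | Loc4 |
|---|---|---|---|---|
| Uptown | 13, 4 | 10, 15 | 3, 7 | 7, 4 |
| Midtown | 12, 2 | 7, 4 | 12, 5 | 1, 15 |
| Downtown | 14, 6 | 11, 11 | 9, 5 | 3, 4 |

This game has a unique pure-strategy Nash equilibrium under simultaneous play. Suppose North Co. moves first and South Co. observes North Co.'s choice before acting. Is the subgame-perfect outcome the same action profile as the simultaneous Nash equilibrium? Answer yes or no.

yes

Solve by backward induction (North Co. leads).
- Uptown: BR = Loc2, leader payoff 10.
- Midtown: BR = Loc4, leader payoff 1.
- Downtown: BR = Loc2, leader payoff 11.
North Co.'s induced payoffs are 10, 1, 11, so North Co. commits to Downtown. Subgame-perfect outcome: (Downtown, Loc2) with payoffs (11, 11).
Under simultaneous play:
North Co.'s best replies: Loc1→Downtown; Loc2→Downtown; Loc3→Midtown; Loc4→Uptown.
South Co.'s best replies: Uptown→Loc2; Midtown→Loc4; Downtown→Loc2.
The unique mutual best reply is (Downtown, Loc2), giving (11, 11).
Sequential outcome (Downtown, Loc2) coincides with the Nash profile (Downtown, Loc2).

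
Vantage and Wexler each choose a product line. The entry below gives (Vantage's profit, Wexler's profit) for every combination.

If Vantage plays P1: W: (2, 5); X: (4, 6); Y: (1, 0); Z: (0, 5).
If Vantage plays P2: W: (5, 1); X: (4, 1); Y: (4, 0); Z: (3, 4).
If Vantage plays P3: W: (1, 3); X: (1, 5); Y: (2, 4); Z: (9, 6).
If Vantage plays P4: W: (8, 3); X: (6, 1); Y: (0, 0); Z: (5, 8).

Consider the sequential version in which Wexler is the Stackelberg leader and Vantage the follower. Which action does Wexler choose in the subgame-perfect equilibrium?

Z

Backward induction with Wexler moving first.
- W: BR = P4, leader payoff 3.
- X: BR = P4, leader payoff 1.
- Y: BR = P2, leader payoff 0.
- Z: BR = P3, leader payoff 6.
Maximizing over 3, 1, 0, 6, Wexler chooses Z. Subgame-perfect outcome: (P3, Z) with payoffs (9, 6).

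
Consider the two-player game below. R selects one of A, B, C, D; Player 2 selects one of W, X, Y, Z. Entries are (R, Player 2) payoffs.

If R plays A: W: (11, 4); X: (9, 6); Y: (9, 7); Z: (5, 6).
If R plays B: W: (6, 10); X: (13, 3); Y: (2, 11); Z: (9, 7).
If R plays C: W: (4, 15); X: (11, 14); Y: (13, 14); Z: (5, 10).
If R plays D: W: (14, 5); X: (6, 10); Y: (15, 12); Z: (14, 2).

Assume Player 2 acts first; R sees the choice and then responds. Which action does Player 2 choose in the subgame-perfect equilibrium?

Solve by backward induction (Player 2 leads).
- W: R compares 11, 6, 4, 14 and picks D; Player 2 would get 5.
- X: R compares 9, 13, 11, 6 and picks B; Player 2 would get 3.
- Y: R compares 9, 2, 13, 15 and picks D; Player 2 would get 12.
- Z: R compares 5, 9, 5, 14 and picks D; Player 2 would get 2.
Maximizing over 5, 3, 12, 2, Player 2 chooses Y. Subgame-perfect outcome: (D, Y) with payoffs (15, 12).

Y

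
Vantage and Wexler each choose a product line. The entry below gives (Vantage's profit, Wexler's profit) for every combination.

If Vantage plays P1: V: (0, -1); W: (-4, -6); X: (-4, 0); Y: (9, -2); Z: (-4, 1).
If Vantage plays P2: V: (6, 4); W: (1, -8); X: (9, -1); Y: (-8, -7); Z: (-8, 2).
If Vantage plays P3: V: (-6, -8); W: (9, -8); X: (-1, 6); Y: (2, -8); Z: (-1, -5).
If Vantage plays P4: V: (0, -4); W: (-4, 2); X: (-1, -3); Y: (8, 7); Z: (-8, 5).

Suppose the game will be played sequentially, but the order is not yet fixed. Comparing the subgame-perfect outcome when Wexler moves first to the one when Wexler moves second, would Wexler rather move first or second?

second

If Vantage leads: Wexler's best replies are P1→Z, P2→V, P3→X, P4→Y; Vantage's induced payoffs -4, 6, -1, 8; outcome (P4, Y), payoffs (8, 7).
If Wexler leads: Vantage's best replies are V→P2, W→P3, X→P2, Y→P1, Z→P3; Wexler's induced payoffs 4, -8, -1, -2, -5; outcome (P2, V), payoffs (6, 4).
Wexler gets 4 moving first and 7 moving second, so Wexler prefers to move second.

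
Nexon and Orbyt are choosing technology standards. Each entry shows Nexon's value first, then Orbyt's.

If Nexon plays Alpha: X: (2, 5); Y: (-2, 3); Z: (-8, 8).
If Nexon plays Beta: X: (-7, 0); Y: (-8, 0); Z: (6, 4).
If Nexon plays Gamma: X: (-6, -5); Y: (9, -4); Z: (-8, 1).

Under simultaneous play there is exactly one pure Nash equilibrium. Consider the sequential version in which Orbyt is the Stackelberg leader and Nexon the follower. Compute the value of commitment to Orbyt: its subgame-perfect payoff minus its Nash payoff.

1

Solve by backward induction (Orbyt leads).
- X: Nexon compares 2, -7, -6 and picks Alpha; Orbyt would get 5.
- Y: Nexon compares -2, -8, 9 and picks Gamma; Orbyt would get -4.
- Z: Nexon compares -8, 6, -8 and picks Beta; Orbyt would get 4.
Maximizing over 5, -4, 4, Orbyt chooses X. Subgame-perfect outcome: (Alpha, X) with payoffs (2, 5).
For the simultaneous game, intersect best replies.
Nexon's best replies: X→Alpha; Y→Gamma; Z→Beta.
Orbyt's best replies: Alpha→Z; Beta→Z; Gamma→Z.
Only (Beta, Z) has each player best-responding; Nash payoffs (6, 4).
Orbyt's commitment gain: 5 − 4 = 1.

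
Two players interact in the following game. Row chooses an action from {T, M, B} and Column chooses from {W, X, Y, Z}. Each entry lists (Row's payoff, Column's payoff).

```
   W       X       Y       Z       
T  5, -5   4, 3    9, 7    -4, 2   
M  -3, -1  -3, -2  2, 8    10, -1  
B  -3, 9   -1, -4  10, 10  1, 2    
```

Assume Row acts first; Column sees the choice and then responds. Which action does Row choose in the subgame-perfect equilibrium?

B

Backward induction with Row moving first.
- T → Column plays Y (best of -5, 3, 7, 2); Row gets 9.
- M → Column plays Y (best of -1, -2, 8, -1); Row gets 2.
- B → Column plays Y (best of 9, -4, 10, 2); Row gets 10.
Among 9, 2, 10, the best is 10 at B. Subgame-perfect outcome: (B, Y) with payoffs (10, 10).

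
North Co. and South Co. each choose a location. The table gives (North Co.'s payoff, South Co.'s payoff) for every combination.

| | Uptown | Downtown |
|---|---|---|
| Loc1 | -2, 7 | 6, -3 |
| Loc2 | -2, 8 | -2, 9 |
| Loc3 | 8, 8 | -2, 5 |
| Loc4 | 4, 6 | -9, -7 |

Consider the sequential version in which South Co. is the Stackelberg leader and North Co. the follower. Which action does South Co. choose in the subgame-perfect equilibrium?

North Co. best-responds to each possible South Co. move:
- Uptown: BR = Loc3, leader payoff 8.
- Downtown: BR = Loc1, leader payoff -3.
Maximizing over 8, -3, South Co. chooses Uptown. Subgame-perfect outcome: (Loc3, Uptown) with payoffs (8, 8).

Uptown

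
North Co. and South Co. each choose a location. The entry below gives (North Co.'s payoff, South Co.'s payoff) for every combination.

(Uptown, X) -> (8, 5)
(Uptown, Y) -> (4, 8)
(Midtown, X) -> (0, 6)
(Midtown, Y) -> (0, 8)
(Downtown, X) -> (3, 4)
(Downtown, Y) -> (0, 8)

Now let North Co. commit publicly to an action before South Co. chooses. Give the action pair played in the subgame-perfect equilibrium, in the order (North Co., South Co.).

Solve by backward induction (North Co. leads).
- Uptown: South Co. compares 5, 8 and picks Y; North Co. would get 4.
- Midtown: South Co. compares 6, 8 and picks Y; North Co. would get 0.
- Downtown: South Co. compares 4, 8 and picks Y; North Co. would get 0.
Maximizing over 4, 0, 0, North Co. chooses Uptown. Subgame-perfect outcome: (Uptown, Y) with payoffs (4, 8).

(Uptown, Y)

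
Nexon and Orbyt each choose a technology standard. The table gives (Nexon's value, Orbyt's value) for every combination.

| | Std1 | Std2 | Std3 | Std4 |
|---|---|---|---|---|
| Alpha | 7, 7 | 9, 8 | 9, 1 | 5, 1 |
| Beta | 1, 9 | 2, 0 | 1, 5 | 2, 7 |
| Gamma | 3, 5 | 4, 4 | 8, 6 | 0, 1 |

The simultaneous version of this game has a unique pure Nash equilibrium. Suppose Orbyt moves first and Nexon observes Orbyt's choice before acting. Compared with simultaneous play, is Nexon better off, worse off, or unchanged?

Work backward from Nexon's decision.
- Std1 → Nexon plays Alpha (best of 7, 1, 3); Orbyt gets 7.
- Std2 → Nexon plays Alpha (best of 9, 2, 4); Orbyt gets 8.
- Std3 → Nexon plays Alpha (best of 9, 1, 8); Orbyt gets 1.
- Std4 → Nexon plays Alpha (best of 5, 2, 0); Orbyt gets 1.
Among 7, 8, 1, 1, the best is 8 at Std2. Subgame-perfect outcome: (Alpha, Std2) with payoffs (9, 8).
For the simultaneous game, intersect best replies.
Nexon's best replies: Std1→Alpha; Std2→Alpha; Std3→Alpha; Std4→Alpha.
Orbyt's best replies: Alpha→Std2; Beta→Std1; Gamma→Std3.
Only (Alpha, Std2) has each player best-responding; Nash payoffs (9, 8).
Nexon earns 9 sequentially versus 9 at the Nash outcome: unchanged.

unchanged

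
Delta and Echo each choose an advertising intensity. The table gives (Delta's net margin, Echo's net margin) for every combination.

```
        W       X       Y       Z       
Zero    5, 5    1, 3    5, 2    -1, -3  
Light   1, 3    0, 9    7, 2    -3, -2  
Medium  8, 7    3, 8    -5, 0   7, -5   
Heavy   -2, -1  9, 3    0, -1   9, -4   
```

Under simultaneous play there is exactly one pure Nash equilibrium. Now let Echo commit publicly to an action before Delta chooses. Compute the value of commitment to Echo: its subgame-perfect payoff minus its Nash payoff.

Backward induction with Echo moving first.
- W → Delta plays Medium (best of 5, 1, 8, -2); Echo gets 7.
- X → Delta plays Heavy (best of 1, 0, 3, 9); Echo gets 3.
- Y → Delta plays Light (best of 5, 7, -5, 0); Echo gets 2.
- Z → Delta plays Heavy (best of -1, -3, 7, 9); Echo gets -4.
Maximizing over 7, 3, 2, -4, Echo chooses W. Subgame-perfect outcome: (Medium, W) with payoffs (8, 7).
For the simultaneous game, intersect best replies.
Delta's best replies: W→Medium; X→Heavy; Y→Light; Z→Heavy.
Echo's best replies: Zero→W; Light→X; Medium→X; Heavy→X.
The unique mutual best reply is (Heavy, X), giving (9, 3).
Echo's commitment gain: 7 − 3 = 4.

4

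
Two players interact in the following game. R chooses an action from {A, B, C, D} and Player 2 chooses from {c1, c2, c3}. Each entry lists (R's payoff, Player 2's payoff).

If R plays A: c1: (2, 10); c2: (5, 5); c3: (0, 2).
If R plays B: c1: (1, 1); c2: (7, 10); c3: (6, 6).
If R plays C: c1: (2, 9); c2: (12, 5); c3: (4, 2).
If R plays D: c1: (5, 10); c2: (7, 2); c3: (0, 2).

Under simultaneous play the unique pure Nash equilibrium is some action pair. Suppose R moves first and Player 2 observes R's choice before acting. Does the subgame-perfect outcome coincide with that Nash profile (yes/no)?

Backward induction with R moving first.
- A: BR = c1, leader payoff 2.
- B: BR = c2, leader payoff 7.
- C: BR = c1, leader payoff 2.
- D: BR = c1, leader payoff 5.
R's induced payoffs are 2, 7, 2, 5, so R commits to B. Subgame-perfect outcome: (B, c2) with payoffs (7, 10).
For the simultaneous game, intersect best replies.
R's best replies: c1→D; c2→C; c3→B.
Player 2's best replies: A→c1; B→c2; C→c1; D→c1.
Only (D, c1) has each player best-responding; Nash payoffs (5, 10).
Sequential outcome (B, c2) differs from the Nash profile (D, c1).

no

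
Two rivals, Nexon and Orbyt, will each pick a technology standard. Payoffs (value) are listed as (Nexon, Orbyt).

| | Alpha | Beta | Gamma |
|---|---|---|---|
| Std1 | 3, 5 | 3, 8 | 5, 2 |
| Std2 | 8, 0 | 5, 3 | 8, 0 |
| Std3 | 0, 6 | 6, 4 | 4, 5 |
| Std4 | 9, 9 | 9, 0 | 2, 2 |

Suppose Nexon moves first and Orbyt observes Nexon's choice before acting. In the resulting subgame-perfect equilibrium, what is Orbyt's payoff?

9

Solve by backward induction (Nexon leads).
- Std1: Orbyt compares 5, 8, 2 and picks Beta; Nexon would get 3.
- Std2: Orbyt compares 0, 3, 0 and picks Beta; Nexon would get 5.
- Std3: Orbyt compares 6, 4, 5 and picks Alpha; Nexon would get 0.
- Std4: Orbyt compares 9, 0, 2 and picks Alpha; Nexon would get 9.
Maximizing over 3, 5, 0, 9, Nexon chooses Std4. Subgame-perfect outcome: (Std4, Alpha) with payoffs (9, 9).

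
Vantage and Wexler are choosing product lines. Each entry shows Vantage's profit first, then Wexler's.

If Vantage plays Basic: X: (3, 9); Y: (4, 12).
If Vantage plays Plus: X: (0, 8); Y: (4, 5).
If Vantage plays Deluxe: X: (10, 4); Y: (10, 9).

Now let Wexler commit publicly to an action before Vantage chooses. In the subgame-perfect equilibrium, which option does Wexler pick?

Y

Backward induction with Wexler moving first.
- X: BR = Deluxe, leader payoff 4.
- Y: BR = Deluxe, leader payoff 9.
Wexler's induced payoffs are 4, 9, so Wexler commits to Y. Subgame-perfect outcome: (Deluxe, Y) with payoffs (10, 9).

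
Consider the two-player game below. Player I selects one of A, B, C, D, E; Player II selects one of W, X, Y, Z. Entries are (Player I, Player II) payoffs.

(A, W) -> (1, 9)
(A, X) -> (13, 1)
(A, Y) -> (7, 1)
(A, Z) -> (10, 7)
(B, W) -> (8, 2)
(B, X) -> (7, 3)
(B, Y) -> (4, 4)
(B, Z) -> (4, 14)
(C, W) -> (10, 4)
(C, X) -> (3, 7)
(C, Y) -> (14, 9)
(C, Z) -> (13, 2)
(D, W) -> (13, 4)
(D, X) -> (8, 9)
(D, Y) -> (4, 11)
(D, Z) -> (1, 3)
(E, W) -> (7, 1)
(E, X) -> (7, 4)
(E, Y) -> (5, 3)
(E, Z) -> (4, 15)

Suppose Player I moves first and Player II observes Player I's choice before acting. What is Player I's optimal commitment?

Solve by backward induction (Player I leads).
- A: Player II compares 9, 1, 1, 7 and picks W; Player I would get 1.
- B: Player II compares 2, 3, 4, 14 and picks Z; Player I would get 4.
- C: Player II compares 4, 7, 9, 2 and picks Y; Player I would get 14.
- D: Player II compares 4, 9, 11, 3 and picks Y; Player I would get 4.
- E: Player II compares 1, 4, 3, 15 and picks Z; Player I would get 4.
Maximizing over 1, 4, 14, 4, 4, Player I chooses C. Subgame-perfect outcome: (C, Y) with payoffs (14, 9).

C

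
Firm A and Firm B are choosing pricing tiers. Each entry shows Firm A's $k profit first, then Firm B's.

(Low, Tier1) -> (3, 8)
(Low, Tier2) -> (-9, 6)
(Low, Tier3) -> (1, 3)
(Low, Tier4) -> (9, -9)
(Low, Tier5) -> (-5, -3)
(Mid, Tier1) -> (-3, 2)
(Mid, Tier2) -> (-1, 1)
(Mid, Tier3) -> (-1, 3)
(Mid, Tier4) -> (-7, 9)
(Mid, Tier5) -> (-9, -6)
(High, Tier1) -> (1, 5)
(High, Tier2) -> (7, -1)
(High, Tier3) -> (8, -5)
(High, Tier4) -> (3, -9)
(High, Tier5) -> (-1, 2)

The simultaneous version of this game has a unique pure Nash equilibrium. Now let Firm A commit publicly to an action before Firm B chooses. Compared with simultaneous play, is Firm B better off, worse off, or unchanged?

Work backward from Firm B's decision.
- Low: BR = Tier1, leader payoff 3.
- Mid: BR = Tier4, leader payoff -7.
- High: BR = Tier1, leader payoff 1.
Maximizing over 3, -7, 1, Firm A chooses Low. Subgame-perfect outcome: (Low, Tier1) with payoffs (3, 8).
Under simultaneous play:
Firm A's best replies: Tier1→Low; Tier2→High; Tier3→High; Tier4→Low; Tier5→High.
Firm B's best replies: Low→Tier1; Mid→Tier4; High→Tier1.
Only (Low, Tier1) has each player best-responding; Nash payoffs (3, 8).
Firm B earns 8 sequentially versus 8 at the Nash outcome: unchanged.

unchanged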